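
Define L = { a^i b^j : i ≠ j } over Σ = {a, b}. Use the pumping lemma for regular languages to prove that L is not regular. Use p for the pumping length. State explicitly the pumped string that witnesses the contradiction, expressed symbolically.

a^{p+p!} b^{p+p!}

Toward a contradiction, assume L is regular with pumping length p.
Choose w = a^p b^{p+p!}. Since p ≠ p+p!, w ∈ L; and |w| ≥ p.
The pumping lemma gives a decomposition w = xyz where |xy| ≤ p and |y| ≥ 1.
The first p characters of w are a's, so xy (and hence y) consists only of a's. Write y = a^k, 1 ≤ k ≤ p.
Since 1 ≤ k ≤ p, k divides p!; set t = 1 + p!/k. Then xy^t z has p + (p!/k)·k = p + p! copies of a. Now the a-count equals the b-count, so i ≠ j fails. So xy^t z = a^{p+p!} b^{p+p!} ∉ L.
This is a contradiction; hence L is not regular.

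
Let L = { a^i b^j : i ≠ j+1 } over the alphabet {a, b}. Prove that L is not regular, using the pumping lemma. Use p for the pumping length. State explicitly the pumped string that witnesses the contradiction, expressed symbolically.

a^{p+p!} b^{p+p!-1}

Assume L is regular. Let p be the pumping length given by the pumping lemma.
Choose w = a^p b^{p+p!-1}. Since p ≠ (p+p!-1)+1 = p+p!, w ∈ L; and |w| ≥ p.
The pumping lemma gives a decomposition w = xyz where |xy| ≤ p and y is nonempty.
Since the first p symbols of w are all a's and |xy| ≤ p, y lies entirely in the leading a-block: y = a^k for some k with 1 ≤ k ≤ p.
Since 1 ≤ k ≤ p, k divides p!; set t = 1 + p!/k. Then xy^t z has p + (p!/k)·k = p + p! copies of a. Now the a-count is p+p! and (b-count)+1 = (p+p!-1)+1 = p+p!, so i ≠ j+1 fails. So xy^t z = a^{p+p!} b^{p+p!-1} ∉ L.
This contradicts the pumping lemma, so L is not regular.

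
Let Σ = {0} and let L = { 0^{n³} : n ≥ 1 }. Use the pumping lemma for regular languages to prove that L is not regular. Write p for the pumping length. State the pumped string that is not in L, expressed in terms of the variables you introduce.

0^{p³+k}

Assume L is regular. Let p be the pumping length given by the pumping lemma.
Take w = 0^{p³} ∈ L with |w| = p³ ≥ p.
The pumping lemma gives a decomposition w = xyz where |xy| ≤ p and y is nonempty.
Then y = 0^k for some k with 1 ≤ k ≤ p.
Pump with i = 2: xy^2z = 0^{p³+k}. Since 1 ≤ k ≤ p, p³ < p³+k ≤ p³+p < p³+3p²+3p+1 = (p+1)³, so p³+k is not a perfect cube. So xy^2z ∉ L.
This contradicts the pumping lemma, so L is not regular.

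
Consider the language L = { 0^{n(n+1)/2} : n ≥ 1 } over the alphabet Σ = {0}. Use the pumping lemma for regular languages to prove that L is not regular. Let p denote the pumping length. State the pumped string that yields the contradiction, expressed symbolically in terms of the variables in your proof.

Assume L is regular. Let p be the pumping length given by the pumping lemma.
Take w = 0^{p(p+1)/2} ∈ L with |w| = p(p+1)/2 ≥ p.
Write w = xyz as guaranteed by the lemma, with |xy| ≤ p and |y| > 0.
Then y = 0^k for some k with 1 ≤ k ≤ p.
Pump with i = 2: xy^2z = 0^{p(p+1)/2+k}. Since 1 ≤ k ≤ p, p(p+1)/2 < p(p+1)/2+k ≤ p(p+1)/2+p < (p+1)(p+2)/2, so p(p+1)/2+k is strictly between consecutive triangular numbers. So xy^2z ∉ L.
Contradiction. Therefore L is not regular.

0^{p(p+1)/2+k}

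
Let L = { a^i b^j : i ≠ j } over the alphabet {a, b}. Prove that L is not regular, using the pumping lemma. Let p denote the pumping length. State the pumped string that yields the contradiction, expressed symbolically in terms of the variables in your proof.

a^{p+p!} b^{p+p!}

Suppose for contradiction that L is regular, and let p be the pumping length.
Choose w = a^p b^{p+p!}. Since p ≠ p+p!, w ∈ L; and |w| ≥ p.
Write w = xyz as guaranteed by the lemma, with |xy| ≤ p and y is nonempty.
Because |xy| ≤ p and w begins with p copies of a, we have y = a^k with 1 ≤ k ≤ p.
Since 1 ≤ k ≤ p, k divides p!; set t = 1 + p!/k. Then xy^t z has p + (p!/k)·k = p + p! copies of a. Now the a-count equals the b-count, so i ≠ j fails. So xy^t z = a^{p+p!} b^{p+p!} ∉ L.
This is a contradiction; hence L is not regular.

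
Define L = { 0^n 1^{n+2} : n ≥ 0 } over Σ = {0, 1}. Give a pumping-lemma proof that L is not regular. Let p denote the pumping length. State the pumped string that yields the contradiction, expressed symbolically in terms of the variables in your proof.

0^{p+k} 1^{p+2}

Assume L is regular. Let p be the pumping length given by the pumping lemma.
Choose w = 0^p 1^{p+2}, which is in L with |w| = 2p+2 ≥ p.
By the pumping lemma, w = xyz with |xy| ≤ p and y is nonempty.
Since the first p symbols of w are all 0's and |xy| ≤ p, y lies entirely in the leading 0-block: y = 0^k for some k with 1 ≤ k ≤ p.
Pump with i = 2: xy^2z = 0^{p+k} 1^{p+2}. For this to lie in L we would need p+2 = (p+k)+2, which forces k = 0. But k ≥ 1, so xy^2z ∉ L.
Contradiction. Therefore L is not regular.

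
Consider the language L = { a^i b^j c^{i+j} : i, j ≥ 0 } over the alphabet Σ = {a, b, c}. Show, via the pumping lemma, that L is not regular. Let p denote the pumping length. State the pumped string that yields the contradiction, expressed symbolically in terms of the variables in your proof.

a^{p+k} b^p c^{2p}

Assume L is regular. Let p be the pumping length given by the pumping lemma.
Take w = a^p b^p c^{2p} ∈ L (with i=j=p, i+j=2p), |w| = 4p ≥ p.
The pumping lemma gives a decomposition w = xyz where |xy| ≤ p and |y| > 0.
Because |xy| ≤ p and w begins with p copies of a, we have y = a^k with 1 ≤ k ≤ p.
Consider xy^2z = a^{p+k} b^p c^{2p}. Now the a- and b-counts sum to 2p+k, but the c-count is 2p ≠ 2p+k. So xy^2z ∉ L.
This is a contradiction; hence L is not regular.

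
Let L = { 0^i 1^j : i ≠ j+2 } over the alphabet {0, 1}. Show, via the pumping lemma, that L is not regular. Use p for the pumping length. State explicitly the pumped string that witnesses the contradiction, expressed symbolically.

0^{p+p!} 1^{p+p!-2}

Suppose for contradiction that L is regular, and let p be the pumping length.
Choose w = 0^p 1^{p+p!-2}. Since p ≠ (p+p!-2)+2 = p+p!, w ∈ L; and |w| ≥ p.
By the pumping lemma, w = xyz with |xy| ≤ p and y is nonempty.
The first p characters of w are 0's, so xy (and hence y) consists only of 0's. Write y = 0^k, 1 ≤ k ≤ p.
Since 1 ≤ k ≤ p, k divides p!; set t = 1 + p!/k. Then xy^t z has p + (p!/k)·k = p + p! copies of 0. Now the 0-count is p+p! and (1-count)+2 = (p+p!-2)+2 = p+p!, so i ≠ j+2 fails. So xy^t z = 0^{p+p!} 1^{p+p!-2} ∉ L.
This contradicts the pumping lemma, so L is not regular.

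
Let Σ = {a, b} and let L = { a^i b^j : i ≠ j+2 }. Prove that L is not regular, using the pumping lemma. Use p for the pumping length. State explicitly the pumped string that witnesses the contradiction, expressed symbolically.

Assume L is regular; let p be its pumping constant.
Choose w = a^p b^{p+p!-2}. Since p ≠ (p+p!-2)+2 = p+p!, w ∈ L; and |w| ≥ p.
The pumping lemma gives a decomposition w = xyz where |xy| ≤ p and y is nonempty.
The first p characters of w are a's, so xy (and hence y) consists only of a's. Write y = a^k, 1 ≤ k ≤ p.
Since 1 ≤ k ≤ p, k divides p!; set t = 1 + p!/k. Then xy^t z has p + (p!/k)·k = p + p! copies of a. Now the a-count is p+p! and (b-count)+2 = (p+p!-2)+2 = p+p!, so i ≠ j+2 fails. So xy^t z = a^{p+p!} b^{p+p!-2} ∉ L.
This is a contradiction; hence L is not regular.

a^{p+p!} b^{p+p!-2}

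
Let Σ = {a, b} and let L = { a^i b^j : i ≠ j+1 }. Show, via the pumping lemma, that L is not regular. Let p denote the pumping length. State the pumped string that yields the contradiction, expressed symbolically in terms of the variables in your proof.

Suppose for contradiction that L is regular, and let p be the pumping length.
Choose w = a^p b^{p+p!-1}. Since p ≠ (p+p!-1)+1 = p+p!, w ∈ L; and |w| ≥ p.
Write w = xyz as guaranteed by the lemma, with |xy| ≤ p and |y| ≥ 1.
Since the first p symbols of w are all a's and |xy| ≤ p, y lies entirely in the leading a-block: y = a^k for some k with 1 ≤ k ≤ p.
Since 1 ≤ k ≤ p, k divides p!; set t = 1 + p!/k. Then xy^t z has p + (p!/k)·k = p + p! copies of a. Now the a-count is p+p! and (b-count)+1 = (p+p!-1)+1 = p+p!, so i ≠ j+1 fails. So xy^t z = a^{p+p!} b^{p+p!-1} ∉ L.
This contradicts the pumping lemma, so L is not regular.

a^{p+p!} b^{p+p!-1}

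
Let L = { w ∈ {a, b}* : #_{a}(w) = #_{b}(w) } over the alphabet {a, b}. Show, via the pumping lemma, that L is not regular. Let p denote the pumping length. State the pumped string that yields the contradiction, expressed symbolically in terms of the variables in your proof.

a^{p+k} b^p

Assume L is regular; let p be its pumping constant.
Choose w = a^p b^p ∈ L with |w| = 2p ≥ p.
By the pumping lemma, w = xyz with |xy| ≤ p and |y| ≥ 1.
The first p characters of w are a's, so xy (and hence y) consists only of a's. Write y = a^k, 1 ≤ k ≤ p.
Pump with i = 2: xy^2z = a^{p+k} b^p has p+k occurrences of a but only p of b. Since k ≥ 1 the counts differ, so xy^2z ∉ L.
This contradicts the pumping lemma, so L is not regular.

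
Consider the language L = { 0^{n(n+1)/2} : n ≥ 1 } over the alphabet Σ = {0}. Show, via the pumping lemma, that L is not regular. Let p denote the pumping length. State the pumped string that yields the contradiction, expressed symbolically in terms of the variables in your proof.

Toward a contradiction, assume L is regular with pumping length p.
Take w = 0^{p(p+1)/2} ∈ L with |w| = p(p+1)/2 ≥ p.
The pumping lemma gives a decomposition w = xyz where |xy| ≤ p and |y| ≥ 1.
Then y = 0^k for some k with 1 ≤ k ≤ p.
Pump with i = 2: xy^2z = 0^{p(p+1)/2+k}. Since 1 ≤ k ≤ p, p(p+1)/2 < p(p+1)/2+k ≤ p(p+1)/2+p < (p+1)(p+2)/2, so p(p+1)/2+k is strictly between consecutive triangular numbers. So xy^2z ∉ L.
This is a contradiction; hence L is not regular.

0^{p(p+1)/2+k}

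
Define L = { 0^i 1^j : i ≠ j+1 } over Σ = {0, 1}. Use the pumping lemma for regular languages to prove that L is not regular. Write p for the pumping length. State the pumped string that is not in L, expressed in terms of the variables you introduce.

Assume L is regular; let p be its pumping constant.
Choose w = 0^p 1^{p+p!-1}. Since p ≠ (p+p!-1)+1 = p+p!, w ∈ L; and |w| ≥ p.
By the pumping lemma, w = xyz with |xy| ≤ p and y is nonempty.
Because |xy| ≤ p and w begins with p copies of 0, we have y = 0^k with 1 ≤ k ≤ p.
Since 1 ≤ k ≤ p, k divides p!; set t = 1 + p!/k. Then xy^t z has p + (p!/k)·k = p + p! copies of 0. Now the 0-count is p+p! and (1-count)+1 = (p+p!-1)+1 = p+p!, so i ≠ j+1 fails. So xy^t z = 0^{p+p!} 1^{p+p!-1} ∉ L.
This contradicts the pumping lemma, so L is not regular.

0^{p+p!} 1^{p+p!-1}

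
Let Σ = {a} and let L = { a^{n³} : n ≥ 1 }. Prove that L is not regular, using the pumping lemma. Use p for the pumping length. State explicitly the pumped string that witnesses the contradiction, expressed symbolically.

Toward a contradiction, assume L is regular with pumping length p.
Take w = a^{p³} ∈ L with |w| = p³ ≥ p.
Write w = xyz as guaranteed by the lemma, with |xy| ≤ p and y is nonempty.
Then y = a^k for some k with 1 ≤ k ≤ p.
Pump with i = 2: xy^2z = a^{p³+k}. Since 1 ≤ k ≤ p, p³ < p³+k ≤ p³+p < p³+3p²+3p+1 = (p+1)³, so p³+k is not a perfect cube. So xy^2z ∉ L.
This is a contradiction; hence L is not regular.

a^{p³+k}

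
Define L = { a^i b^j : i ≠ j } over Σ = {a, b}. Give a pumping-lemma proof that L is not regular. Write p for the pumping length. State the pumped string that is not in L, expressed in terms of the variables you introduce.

a^{p+p!} b^{p+p!}

Assume L is regular; let p be its pumping constant.
Choose w = a^p b^{p+p!}. Since p ≠ p+p!, w ∈ L; and |w| ≥ p.
By the pumping lemma, w = xyz with |xy| ≤ p and |y| > 0.
Since the first p symbols of w are all a's and |xy| ≤ p, y lies entirely in the leading a-block: y = a^k for some k with 1 ≤ k ≤ p.
Since 1 ≤ k ≤ p, k divides p!; set t = 1 + p!/k. Then xy^t z has p + (p!/k)·k = p + p! copies of a. Now the a-count equals the b-count, so i ≠ j fails. So xy^t z = a^{p+p!} b^{p+p!} ∉ L.
Contradiction. Therefore L is not regular.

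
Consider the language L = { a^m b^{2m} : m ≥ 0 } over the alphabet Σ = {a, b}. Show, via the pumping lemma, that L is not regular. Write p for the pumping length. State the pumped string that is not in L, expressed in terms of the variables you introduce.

a^{p+k} b^{2p}

Assume L is regular. Let p be the pumping length given by the pumping lemma.
Choose w = a^p b^{2p}, which is in L with |w| = 3p ≥ p.
Write w = xyz as guaranteed by the lemma, with |xy| ≤ p and |y| ≥ 1.
The first p characters of w are a's, so xy (and hence y) consists only of a's. Write y = a^k, 1 ≤ k ≤ p.
Pump with i = 2: xy^2z = a^{p+k} b^{2p}. For this to lie in L we would need 2p = 2(p+k), which forces k = 0. But k ≥ 1, so xy^2z ∉ L.
Contradiction. Therefore L is not regular.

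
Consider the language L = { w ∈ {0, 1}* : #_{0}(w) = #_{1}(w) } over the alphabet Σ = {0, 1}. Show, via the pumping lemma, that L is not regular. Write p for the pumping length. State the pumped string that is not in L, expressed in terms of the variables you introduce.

0^{p+k} 1^p

Assume L is regular. Let p be the pumping length given by the pumping lemma.
Choose w = 0^p 1^p ∈ L with |w| = 2p ≥ p.
Write w = xyz as guaranteed by the lemma, with |xy| ≤ p and |y| > 0.
The first p characters of w are 0's, so xy (and hence y) consists only of 0's. Write y = 0^k, 1 ≤ k ≤ p.
Pump with i = 2: xy^2z = 0^{p+k} 1^p has p+k occurrences of 0 but only p of 1. Since k ≥ 1 the counts differ, so xy^2z ∉ L.
Contradiction. Therefore L is not regular.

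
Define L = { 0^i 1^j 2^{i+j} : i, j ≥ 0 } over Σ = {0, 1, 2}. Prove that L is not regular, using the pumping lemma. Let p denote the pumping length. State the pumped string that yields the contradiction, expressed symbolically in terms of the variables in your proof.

Assume L is regular. Let p be the pumping length given by the pumping lemma.
Take w = 0^p 1^p 2^{2p} ∈ L (with i=j=p, i+j=2p), |w| = 4p ≥ p.
The pumping lemma gives a decomposition w = xyz where |xy| ≤ p and y is nonempty.
Since the first p symbols of w are all 0's and |xy| ≤ p, y lies entirely in the leading 0-block: y = 0^k for some k with 1 ≤ k ≤ p.
Consider xy^2z = 0^{p+k} 1^p 2^{2p}. Now the 0- and 1-counts sum to 2p+k, but the 2-count is 2p ≠ 2p+k. So xy^2z ∉ L.
This contradicts the pumping lemma, so L is not regular.

0^{p+k} 1^p 2^{2p}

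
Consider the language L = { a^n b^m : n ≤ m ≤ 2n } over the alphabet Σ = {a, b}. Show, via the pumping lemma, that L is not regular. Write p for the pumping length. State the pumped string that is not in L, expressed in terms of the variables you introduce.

a^{p+k} b^p

Assume L is regular; let p be its pumping constant.
Take w = a^p b^p ∈ L (since p ≤ p ≤ 2p), with |w| = 2p ≥ p.
By the pumping lemma, w = xyz with |xy| ≤ p and |y| ≥ 1.
Because |xy| ≤ p and w begins with p copies of a, we have y = a^k with 1 ≤ k ≤ p.
Pump with i = 2: xy^2z = a^{p+k} b^p. Now n = p+k > p = m, so the condition n ≤ m fails. Thus xy^2z ∉ L.
This contradicts the pumping lemma, so L is not regular.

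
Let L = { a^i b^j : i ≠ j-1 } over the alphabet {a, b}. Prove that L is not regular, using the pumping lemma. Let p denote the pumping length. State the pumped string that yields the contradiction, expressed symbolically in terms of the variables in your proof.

a^{p+p!} b^{p+p!+1}

Toward a contradiction, assume L is regular with pumping length p.
Choose w = a^p b^{p+p!+1}. Since p ≠ (p+p!+1)-1 = p+p!, w ∈ L; and |w| ≥ p.
By the pumping lemma, w = xyz with |xy| ≤ p and y is nonempty.
Because |xy| ≤ p and w begins with p copies of a, we have y = a^k with 1 ≤ k ≤ p.
Since 1 ≤ k ≤ p, k divides p!; set t = 1 + p!/k. Then xy^t z has p + (p!/k)·k = p + p! copies of a. Now the a-count is p+p! and (b-count)-1 = (p+p!+1)-1 = p+p!, so i ≠ j-1 fails. So xy^t z = a^{p+p!} b^{p+p!+1} ∉ L.
This is a contradiction; hence L is not regular.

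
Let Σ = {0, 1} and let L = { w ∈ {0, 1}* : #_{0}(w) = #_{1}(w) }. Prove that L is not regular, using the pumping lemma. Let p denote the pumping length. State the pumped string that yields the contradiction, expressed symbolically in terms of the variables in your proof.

Assume L is regular; let p be its pumping constant.
Choose w = 0^p 1^p ∈ L with |w| = 2p ≥ p.
By the pumping lemma, w = xyz with |xy| ≤ p and |y| > 0.
Because |xy| ≤ p and w begins with p copies of 0, we have y = 0^k with 1 ≤ k ≤ p.
Pump with i = 2: xy^2z = 0^{p+k} 1^p has p+k occurrences of 0 but only p of 1. Since k ≥ 1 the counts differ, so xy^2z ∉ L.
This contradicts the pumping lemma, so L is not regular.

0^{p+k} 1^p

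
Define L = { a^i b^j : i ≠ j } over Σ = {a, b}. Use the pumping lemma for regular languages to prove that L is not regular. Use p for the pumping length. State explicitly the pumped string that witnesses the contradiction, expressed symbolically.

a^{p+p!} b^{p+p!}

Toward a contradiction, assume L is regular with pumping length p.
Choose w = a^p b^{p+p!}. Since p ≠ p+p!, w ∈ L; and |w| ≥ p.
The pumping lemma gives a decomposition w = xyz where |xy| ≤ p and y is nonempty.
Since the first p symbols of w are all a's and |xy| ≤ p, y lies entirely in the leading a-block: y = a^k for some k with 1 ≤ k ≤ p.
Since 1 ≤ k ≤ p, k divides p!; set t = 1 + p!/k. Then xy^t z has p + (p!/k)·k = p + p! copies of a. Now the a-count equals the b-count, so i ≠ j fails. So xy^t z = a^{p+p!} b^{p+p!} ∉ L.
This contradicts the pumping lemma, so L is not regular.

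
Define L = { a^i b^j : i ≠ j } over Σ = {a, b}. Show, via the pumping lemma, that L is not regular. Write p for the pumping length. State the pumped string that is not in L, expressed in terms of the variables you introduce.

Suppose for contradiction that L is regular, and let p be the pumping length.
Choose w = a^p b^{p+p!}. Since p ≠ p+p!, w ∈ L; and |w| ≥ p.
The pumping lemma gives a decomposition w = xyz where |xy| ≤ p and |y| ≥ 1.
Since the first p symbols of w are all a's and |xy| ≤ p, y lies entirely in the leading a-block: y = a^k for some k with 1 ≤ k ≤ p.
Since 1 ≤ k ≤ p, k divides p!; set t = 1 + p!/k. Then xy^t z has p + (p!/k)·k = p + p! copies of a. Now the a-count equals the b-count, so i ≠ j fails. So xy^t z = a^{p+p!} b^{p+p!} ∉ L.
This is a contradiction; hence L is not regular.

a^{p+p!} b^{p+p!}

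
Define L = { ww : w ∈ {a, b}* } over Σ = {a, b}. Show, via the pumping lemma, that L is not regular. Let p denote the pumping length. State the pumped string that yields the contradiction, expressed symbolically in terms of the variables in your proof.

a^{p+k} b^p a^p b^p

Assume L is regular. Let p be the pumping length given by the pumping lemma.
Take w = a^p b^p a^p b^p = uu where u = a^pb^p; then w ∈ L and |w| = 4p ≥ p.
By the pumping lemma, w = xyz with |xy| ≤ p and |y| > 0.
Since the first p symbols of w are all a's and |xy| ≤ p, y lies entirely in the leading a-block: y = a^k for some k with 1 ≤ k ≤ p.
Pump with i = 2: xy^2z = a^{p+k} b^p a^p b^p, of length 4p+k. Suppose this equals vv. The string starts with a and ends with b, so v does too; thus the boundary between the two copies of v is a b→a transition. There is exactly one such transition, at position 2p+k, so |v| = 2p+k and |vv| = 4p+2k ≠ 4p+k since k ≥ 1. So xy^2z ∉ L.
This is a contradiction; hence L is not regular.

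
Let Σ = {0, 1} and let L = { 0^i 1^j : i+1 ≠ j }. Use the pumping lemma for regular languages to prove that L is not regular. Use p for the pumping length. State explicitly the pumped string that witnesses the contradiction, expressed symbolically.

Toward a contradiction, assume L is regular with pumping length p.
Choose w = 0^p 1^{p+p!+1}. Since p ≠ (p+p!+1)-1 = p+p!, w ∈ L; and |w| ≥ p.
The pumping lemma gives a decomposition w = xyz where |xy| ≤ p and y is nonempty.
The first p characters of w are 0's, so xy (and hence y) consists only of 0's. Write y = 0^k, 1 ≤ k ≤ p.
Since 1 ≤ k ≤ p, k divides p!; set t = 1 + p!/k. Then xy^t z has p + (p!/k)·k = p + p! copies of 0. Now the 0-count is p+p! and (1-count)-1 = (p+p!+1)-1 = p+p!, so i+1 ≠ j fails. So xy^t z = 0^{p+p!} 1^{p+p!+1} ∉ L.
Contradiction. Therefore L is not regular.

0^{p+p!} 1^{p+p!+1}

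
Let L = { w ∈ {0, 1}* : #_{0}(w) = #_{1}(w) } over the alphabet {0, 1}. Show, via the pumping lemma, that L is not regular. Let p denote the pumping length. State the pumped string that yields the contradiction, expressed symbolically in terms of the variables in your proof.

0^{p+k} 1^p

Toward a contradiction, assume L is regular with pumping length p.
Choose w = 0^p 1^p ∈ L with |w| = 2p ≥ p.
By the pumping lemma, w = xyz with |xy| ≤ p and |y| > 0.
Because |xy| ≤ p and w begins with p copies of 0, we have y = 0^k with 1 ≤ k ≤ p.
Pump with i = 2: xy^2z = 0^{p+k} 1^p has p+k occurrences of 0 but only p of 1. Since k ≥ 1 the counts differ, so xy^2z ∉ L.
This contradicts the pumping lemma, so L is not regular.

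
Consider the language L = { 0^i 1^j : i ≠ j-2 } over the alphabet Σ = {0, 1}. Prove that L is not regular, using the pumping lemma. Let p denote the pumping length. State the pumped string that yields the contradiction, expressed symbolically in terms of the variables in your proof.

0^{p+p!} 1^{p+p!+2}

Suppose for contradiction that L is regular, and let p be the pumping length.
Choose w = 0^p 1^{p+p!+2}. Since p ≠ (p+p!+2)-2 = p+p!, w ∈ L; and |w| ≥ p.
By the pumping lemma, w = xyz with |xy| ≤ p and |y| > 0.
Since the first p symbols of w are all 0's and |xy| ≤ p, y lies entirely in the leading 0-block: y = 0^k for some k with 1 ≤ k ≤ p.
Since 1 ≤ k ≤ p, k divides p!; set t = 1 + p!/k. Then xy^t z has p + (p!/k)·k = p + p! copies of 0. Now the 0-count is p+p! and (1-count)-2 = (p+p!+2)-2 = p+p!, so i ≠ j-2 fails. So xy^t z = 0^{p+p!} 1^{p+p!+2} ∉ L.
Contradiction. Therefore L is not regular.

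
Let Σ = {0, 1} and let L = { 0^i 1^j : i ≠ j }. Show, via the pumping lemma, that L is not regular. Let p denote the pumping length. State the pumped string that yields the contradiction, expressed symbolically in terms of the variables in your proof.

Toward a contradiction, assume L is regular with pumping length p.
Choose w = 0^p 1^{p+p!}. Since p ≠ p+p!, w ∈ L; and |w| ≥ p.
The pumping lemma gives a decomposition w = xyz where |xy| ≤ p and |y| ≥ 1.
Because |xy| ≤ p and w begins with p copies of 0, we have y = 0^k with 1 ≤ k ≤ p.
Since 1 ≤ k ≤ p, k divides p!; set t = 1 + p!/k. Then xy^t z has p + (p!/k)·k = p + p! copies of 0. Now the 0-count equals the 1-count, so i ≠ j fails. So xy^t z = 0^{p+p!} 1^{p+p!} ∉ L.
This contradicts the pumping lemma, so L is not regular.

0^{p+p!} 1^{p+p!}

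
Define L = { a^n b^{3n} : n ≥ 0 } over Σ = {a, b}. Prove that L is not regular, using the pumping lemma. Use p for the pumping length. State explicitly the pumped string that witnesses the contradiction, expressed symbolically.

a^{p+k} b^{3p}

Suppose for contradiction that L is regular, and let p be the pumping length.
Choose w = a^p b^{3p}, which is in L with |w| = 4p ≥ p.
By the pumping lemma, w = xyz with |xy| ≤ p and y is nonempty.
The first p characters of w are a's, so xy (and hence y) consists only of a's. Write y = a^k, 1 ≤ k ≤ p.
Pump with i = 2: xy^2z = a^{p+k} b^{3p}. For this to lie in L we would need 3p = 3(p+k), which forces k = 0. But k ≥ 1, so xy^2z ∉ L.
This is a contradiction; hence L is not regular.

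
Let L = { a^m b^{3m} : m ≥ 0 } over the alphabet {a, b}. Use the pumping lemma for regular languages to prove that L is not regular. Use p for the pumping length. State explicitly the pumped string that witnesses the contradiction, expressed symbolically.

Suppose for contradiction that L is regular, and let p be the pumping length.
Let w = a^p b^{3p} ∈ L; note |w| = 4p ≥ p.
By the pumping lemma, w = xyz with |xy| ≤ p and y is nonempty.
Since the first p symbols of w are all a's and |xy| ≤ p, y lies entirely in the leading a-block: y = a^k for some k with 1 ≤ k ≤ p.
Pump with i = 2: xy^2z = a^{p+k} b^{3p}. For this to lie in L we would need 3p = 3(p+k), which forces k = 0. But k ≥ 1, so xy^2z ∉ L.
Contradiction. Therefore L is not regular.

a^{p+k} b^{3p}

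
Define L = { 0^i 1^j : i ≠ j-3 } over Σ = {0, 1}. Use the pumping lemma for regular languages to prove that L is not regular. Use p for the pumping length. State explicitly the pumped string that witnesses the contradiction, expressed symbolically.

Assume L is regular; let p be its pumping constant.
Choose w = 0^p 1^{p+p!+3}. Since p ≠ (p+p!+3)-3 = p+p!, w ∈ L; and |w| ≥ p.
By the pumping lemma, w = xyz with |xy| ≤ p and y is nonempty.
Because |xy| ≤ p and w begins with p copies of 0, we have y = 0^k with 1 ≤ k ≤ p.
Since 1 ≤ k ≤ p, k divides p!; set t = 1 + p!/k. Then xy^t z has p + (p!/k)·k = p + p! copies of 0. Now the 0-count is p+p! and (1-count)-3 = (p+p!+3)-3 = p+p!, so i ≠ j-3 fails. So xy^t z = 0^{p+p!} 1^{p+p!+3} ∉ L.
This is a contradiction; hence L is not regular.

0^{p+p!} 1^{p+p!+3}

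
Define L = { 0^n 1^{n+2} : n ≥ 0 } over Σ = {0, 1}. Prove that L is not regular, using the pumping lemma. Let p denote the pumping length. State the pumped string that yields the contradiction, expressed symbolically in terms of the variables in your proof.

Assume L is regular; let p be its pumping constant.
Take w = 0^p 1^{p+2}. Then w ∈ L and |w| = 2p+2 ≥ p.
The pumping lemma gives a decomposition w = xyz where |xy| ≤ p and |y| > 0.
The first p characters of w are 0's, so xy (and hence y) consists only of 0's. Write y = 0^k, 1 ≤ k ≤ p.
Pump with i = 2: xy^2z = 0^{p+k} 1^{p+2}. For this to lie in L we would need p+2 = (p+k)+2, which forces k = 0. But k ≥ 1, so xy^2z ∉ L.
This contradicts the pumping lemma, so L is not regular.

0^{p+k} 1^{p+2}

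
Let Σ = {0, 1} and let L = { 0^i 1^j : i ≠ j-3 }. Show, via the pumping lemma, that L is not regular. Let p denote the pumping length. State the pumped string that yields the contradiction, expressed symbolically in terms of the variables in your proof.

Toward a contradiction, assume L is regular with pumping length p.
Choose w = 0^p 1^{p+p!+3}. Since p ≠ (p+p!+3)-3 = p+p!, w ∈ L; and |w| ≥ p.
By the pumping lemma, w = xyz with |xy| ≤ p and |y| > 0.
The first p characters of w are 0's, so xy (and hence y) consists only of 0's. Write y = 0^k, 1 ≤ k ≤ p.
Since 1 ≤ k ≤ p, k divides p!; set t = 1 + p!/k. Then xy^t z has p + (p!/k)·k = p + p! copies of 0. Now the 0-count is p+p! and (1-count)-3 = (p+p!+3)-3 = p+p!, so i ≠ j-3 fails. So xy^t z = 0^{p+p!} 1^{p+p!+3} ∉ L.
This contradicts the pumping lemma, so L is not regular.

0^{p+p!} 1^{p+p!+3}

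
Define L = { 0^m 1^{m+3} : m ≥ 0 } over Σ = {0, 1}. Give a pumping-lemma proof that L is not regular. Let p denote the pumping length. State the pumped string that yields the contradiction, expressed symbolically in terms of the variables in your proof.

Assume L is regular; let p be its pumping constant.
Take w = 0^p 1^{p+3}. Then w ∈ L and |w| = 2p+3 ≥ p.
By the pumping lemma, w = xyz with |xy| ≤ p and |y| > 0.
Because |xy| ≤ p and w begins with p copies of 0, we have y = 0^k with 1 ≤ k ≤ p.
Pump with i = 2: xy^2z = 0^{p+k} 1^{p+3}. For this to lie in L we would need p+3 = (p+k)+3, which forces k = 0. But k ≥ 1, so xy^2z ∉ L.
Contradiction. Therefore L is not regular.

0^{p+k} 1^{p+3}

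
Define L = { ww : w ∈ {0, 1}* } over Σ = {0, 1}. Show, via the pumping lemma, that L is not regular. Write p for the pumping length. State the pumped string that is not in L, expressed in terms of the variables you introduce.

Toward a contradiction, assume L is regular with pumping length p.
Take w = 0^p 1^p 0^p 1^p = uu where u = 0^p1^p; then w ∈ L and |w| = 4p ≥ p.
The pumping lemma gives a decomposition w = xyz where |xy| ≤ p and |y| > 0.
The first p characters of w are 0's, so xy (and hence y) consists only of 0's. Write y = 0^k, 1 ≤ k ≤ p.
Pump with i = 2: xy^2z = 0^{p+k} 1^p 0^p 1^p, of length 4p+k. Suppose this equals vv. The string starts with 0 and ends with 1, so v does too; thus the boundary between the two copies of v is a 1→0 transition. There is exactly one such transition, at position 2p+k, so |v| = 2p+k and |vv| = 4p+2k ≠ 4p+k since k ≥ 1. So xy^2z ∉ L.
This is a contradiction; hence L is not regular.

0^{p+k} 1^p 0^p 1^p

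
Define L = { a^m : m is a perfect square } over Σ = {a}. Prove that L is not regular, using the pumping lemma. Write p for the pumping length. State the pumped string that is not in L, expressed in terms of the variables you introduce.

a^{p²+k}

Assume L is regular; let p be its pumping constant.
Take w = a^{p²} ∈ L with |w| = p² ≥ p.
Write w = xyz as guaranteed by the lemma, with |xy| ≤ p and y is nonempty.
Then y = a^k for some k with 1 ≤ k ≤ p.
Pump with i = 2: xy^2z = a^{p²+k}. Since 1 ≤ k ≤ p, p² < p²+k ≤ p²+p < (p+1)², so p²+k lies strictly between consecutive squares and is not a perfect square. So xy^2z ∉ L.
This is a contradiction; hence L is not regular.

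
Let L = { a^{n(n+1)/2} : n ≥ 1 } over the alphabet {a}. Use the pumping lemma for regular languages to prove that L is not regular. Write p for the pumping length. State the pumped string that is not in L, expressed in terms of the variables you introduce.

a^{p(p+1)/2+k}

Assume L is regular; let p be its pumping constant.
Take w = a^{p(p+1)/2} ∈ L with |w| = p(p+1)/2 ≥ p.
Write w = xyz as guaranteed by the lemma, with |xy| ≤ p and |y| > 0.
Then y = a^k for some k with 1 ≤ k ≤ p.
Pump with i = 2: xy^2z = a^{p(p+1)/2+k}. Since 1 ≤ k ≤ p, p(p+1)/2 < p(p+1)/2+k ≤ p(p+1)/2+p < (p+1)(p+2)/2, so p(p+1)/2+k is strictly between consecutive triangular numbers. So xy^2z ∉ L.
This contradicts the pumping lemma, so L is not regular.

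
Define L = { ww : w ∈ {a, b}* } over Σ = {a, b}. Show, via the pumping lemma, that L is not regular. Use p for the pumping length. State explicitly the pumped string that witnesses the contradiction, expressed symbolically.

Assume L is regular. Let p be the pumping length given by the pumping lemma.
Take w = a^p b^p a^p b^p = uu where u = a^pb^p; then w ∈ L and |w| = 4p ≥ p.
By the pumping lemma, w = xyz with |xy| ≤ p and |y| ≥ 1.
Since the first p symbols of w are all a's and |xy| ≤ p, y lies entirely in the leading a-block: y = a^k for some k with 1 ≤ k ≤ p.
Pump with i = 2: xy^2z = a^{p+k} b^p a^p b^p, of length 4p+k. Suppose this equals vv. The string starts with a and ends with b, so v does too; thus the boundary between the two copies of v is a b→a transition. There is exactly one such transition, at position 2p+k, so |v| = 2p+k and |vv| = 4p+2k ≠ 4p+k since k ≥ 1. So xy^2z ∉ L.
Contradiction. Therefore L is not regular.

a^{p+k} b^p a^p b^p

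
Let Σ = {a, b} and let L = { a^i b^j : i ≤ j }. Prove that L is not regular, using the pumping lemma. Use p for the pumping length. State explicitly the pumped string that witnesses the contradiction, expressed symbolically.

Suppose for contradiction that L is regular, and let p be the pumping length.
Choose w = a^p b^p ∈ L, with |w| = 2p ≥ p.
The pumping lemma gives a decomposition w = xyz where |xy| ≤ p and y is nonempty.
The first p characters of w are a's, so xy (and hence y) consists only of a's. Write y = a^k, 1 ≤ k ≤ p.
Consider xy^2z = a^{p+k} b^p. Since k ≥ 1, the a-count p+k exceeds the b-count p, so i ≤ j fails; thus xy^2z ∉ L.
This is a contradiction; hence L is not regular.

a^{p+k} b^p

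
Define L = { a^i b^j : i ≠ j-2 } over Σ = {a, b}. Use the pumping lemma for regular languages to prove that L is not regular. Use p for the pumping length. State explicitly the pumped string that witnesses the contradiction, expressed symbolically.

a^{p+p!} b^{p+p!+2}

Toward a contradiction, assume L is regular with pumping length p.
Choose w = a^p b^{p+p!+2}. Since p ≠ (p+p!+2)-2 = p+p!, w ∈ L; and |w| ≥ p.
By the pumping lemma, w = xyz with |xy| ≤ p and |y| ≥ 1.
Because |xy| ≤ p and w begins with p copies of a, we have y = a^k with 1 ≤ k ≤ p.
Since 1 ≤ k ≤ p, k divides p!; set t = 1 + p!/k. Then xy^t z has p + (p!/k)·k = p + p! copies of a. Now the a-count is p+p! and (b-count)-2 = (p+p!+2)-2 = p+p!, so i ≠ j-2 fails. So xy^t z = a^{p+p!} b^{p+p!+2} ∉ L.
This is a contradiction; hence L is not regular.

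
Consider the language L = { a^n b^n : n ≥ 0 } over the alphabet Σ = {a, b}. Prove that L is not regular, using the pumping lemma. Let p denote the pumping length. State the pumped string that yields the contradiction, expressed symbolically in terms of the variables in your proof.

Suppose for contradiction that L is regular, and let p be the pumping length.
Choose w = a^p b^p, which is in L with |w| = 2p ≥ p.
The pumping lemma gives a decomposition w = xyz where |xy| ≤ p and |y| > 0.
Because |xy| ≤ p and w begins with p copies of a, we have y = a^k with 1 ≤ k ≤ p.
Pump with i = 2: xy^2z = a^{p+k} b^p. For this to lie in L we would need p = p+k, which forces k = 0. But k ≥ 1, so xy^2z ∉ L.
This is a contradiction; hence L is not regular.

a^{p+k} b^p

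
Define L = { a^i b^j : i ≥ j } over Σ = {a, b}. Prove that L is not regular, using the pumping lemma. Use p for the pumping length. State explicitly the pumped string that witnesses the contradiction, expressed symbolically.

Assume L is regular. Let p be the pumping length given by the pumping lemma.
Choose w = a^p b^p ∈ L, with |w| = 2p ≥ p.
By the pumping lemma, w = xyz with |xy| ≤ p and |y| ≥ 1.
Because |xy| ≤ p and w begins with p copies of a, we have y = a^k with 1 ≤ k ≤ p.
Consider xy^0z = xz = a^{p-k} b^p. Since k ≥ 1, the a-count p-k is less than p, so i ≥ j fails; thus xz ∉ L.
This is a contradiction; hence L is not regular.

a^{p-k} b^p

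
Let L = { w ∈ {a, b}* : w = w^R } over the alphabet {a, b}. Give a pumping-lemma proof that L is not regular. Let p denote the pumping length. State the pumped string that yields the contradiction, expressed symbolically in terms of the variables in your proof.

Assume L is regular. Let p be the pumping length given by the pumping lemma.
Take w = a^p b a^p, a palindrome of length 2p+1 ≥ p.
By the pumping lemma, w = xyz with |xy| ≤ p and y is nonempty.
The first p characters of w are a's, so xy (and hence y) consists only of a's. Write y = a^k, 1 ≤ k ≤ p.
Pump with i = 2: xy^2z = a^{p+k} b a^p. Its reverse is a^p b a^{p+k}, which differs from xy^2z since k ≥ 1. So xy^2z is not a palindrome and xy^2z ∉ L.
Contradiction. Therefore L is not regular.

a^{p+k} b a^p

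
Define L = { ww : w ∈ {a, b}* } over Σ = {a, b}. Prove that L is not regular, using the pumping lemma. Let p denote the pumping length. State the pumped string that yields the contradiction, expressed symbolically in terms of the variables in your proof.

a^{p+k} b^p a^p b^p

Suppose for contradiction that L is regular, and let p be the pumping length.
Take w = a^p b^p a^p b^p = uu where u = a^pb^p; then w ∈ L and |w| = 4p ≥ p.
The pumping lemma gives a decomposition w = xyz where |xy| ≤ p and y is nonempty.
Since the first p symbols of w are all a's and |xy| ≤ p, y lies entirely in the leading a-block: y = a^k for some k with 1 ≤ k ≤ p.
Pump with i = 2: xy^2z = a^{p+k} b^p a^p b^p, of length 4p+k. Suppose this equals vv. The string starts with a and ends with b, so v does too; thus the boundary between the two copies of v is a b→a transition. There is exactly one such transition, at position 2p+k, so |v| = 2p+k and |vv| = 4p+2k ≠ 4p+k since k ≥ 1. So xy^2z ∉ L.
Contradiction. Therefore L is not regular.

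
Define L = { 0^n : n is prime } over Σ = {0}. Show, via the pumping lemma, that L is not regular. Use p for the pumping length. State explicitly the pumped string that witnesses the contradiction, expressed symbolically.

0^{q(1+k)}

Toward a contradiction, assume L is regular with pumping length p.
Let q be a prime with q ≥ p+2 (infinitely many primes exist), and take w = 0^q ∈ L with |w| = q ≥ p.
By the pumping lemma, w = xyz with |xy| ≤ p and |y| ≥ 1.
Then y = 0^k for some k with 1 ≤ k ≤ p.
Since 1 ≤ k ≤ p, |xz| = q-k. Pump with i = q+1: |xy^{q+1}z| = (q-k)+(q+1)k = q+qk = q(1+k), which is composite (both factors ≥ 2). So xy^{q+1}z = 0^{q(1+k)} ∉ L.
This contradicts the pumping lemma, so L is not regular.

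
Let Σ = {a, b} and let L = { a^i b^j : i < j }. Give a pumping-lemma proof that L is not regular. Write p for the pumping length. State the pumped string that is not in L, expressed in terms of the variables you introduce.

Assume L is regular. Let p be the pumping length given by the pumping lemma.
Choose w = a^p b^{p+1} ∈ L, with |w| = 2p+1 ≥ p.
By the pumping lemma, w = xyz with |xy| ≤ p and y is nonempty.
Since the first p symbols of w are all a's and |xy| ≤ p, y lies entirely in the leading a-block: y = a^k for some k with 1 ≤ k ≤ p.
Consider xy^2z = a^{p+k} b^{p+1}. Since k ≥ 1, the a-count p+k is at least p+1, so i < j fails; thus xy^2z ∉ L.
This is a contradiction; hence L is not regular.

a^{p+k} b^{p+1}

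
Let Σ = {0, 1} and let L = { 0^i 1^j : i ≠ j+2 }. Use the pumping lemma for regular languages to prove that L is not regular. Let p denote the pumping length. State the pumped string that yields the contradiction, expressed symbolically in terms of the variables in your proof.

0^{p+p!} 1^{p+p!-2}

Assume L is regular. Let p be the pumping length given by the pumping lemma.
Choose w = 0^p 1^{p+p!-2}. Since p ≠ (p+p!-2)+2 = p+p!, w ∈ L; and |w| ≥ p.
The pumping lemma gives a decomposition w = xyz where |xy| ≤ p and y is nonempty.
The first p characters of w are 0's, so xy (and hence y) consists only of 0's. Write y = 0^k, 1 ≤ k ≤ p.
Since 1 ≤ k ≤ p, k divides p!; set t = 1 + p!/k. Then xy^t z has p + (p!/k)·k = p + p! copies of 0. Now the 0-count is p+p! and (1-count)+2 = (p+p!-2)+2 = p+p!, so i ≠ j+2 fails. So xy^t z = 0^{p+p!} 1^{p+p!-2} ∉ L.
This is a contradiction; hence L is not regular.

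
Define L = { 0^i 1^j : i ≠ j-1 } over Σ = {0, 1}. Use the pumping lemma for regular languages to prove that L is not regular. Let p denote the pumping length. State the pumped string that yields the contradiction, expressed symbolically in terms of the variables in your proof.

0^{p+p!} 1^{p+p!+1}

Assume L is regular; let p be its pumping constant.
Choose w = 0^p 1^{p+p!+1}. Since p ≠ (p+p!+1)-1 = p+p!, w ∈ L; and |w| ≥ p.
The pumping lemma gives a decomposition w = xyz where |xy| ≤ p and |y| ≥ 1.
The first p characters of w are 0's, so xy (and hence y) consists only of 0's. Write y = 0^k, 1 ≤ k ≤ p.
Since 1 ≤ k ≤ p, k divides p!; set t = 1 + p!/k. Then xy^t z has p + (p!/k)·k = p + p! copies of 0. Now the 0-count is p+p! and (1-count)-1 = (p+p!+1)-1 = p+p!, so i ≠ j-1 fails. So xy^t z = 0^{p+p!} 1^{p+p!+1} ∉ L.
This is a contradiction; hence L is not regular.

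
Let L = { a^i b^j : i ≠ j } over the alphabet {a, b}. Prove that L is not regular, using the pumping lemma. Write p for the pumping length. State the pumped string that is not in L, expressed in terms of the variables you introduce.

a^{p+p!} b^{p+p!}

Toward a contradiction, assume L is regular with pumping length p.
Choose w = a^p b^{p+p!}. Since p ≠ p+p!, w ∈ L; and |w| ≥ p.
The pumping lemma gives a decomposition w = xyz where |xy| ≤ p and |y| > 0.
Since the first p symbols of w are all a's and |xy| ≤ p, y lies entirely in the leading a-block: y = a^k for some k with 1 ≤ k ≤ p.
Since 1 ≤ k ≤ p, k divides p!; set t = 1 + p!/k. Then xy^t z has p + (p!/k)·k = p + p! copies of a. Now the a-count equals the b-count, so i ≠ j fails. So xy^t z = a^{p+p!} b^{p+p!} ∉ L.
This is a contradiction; hence L is not regular.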